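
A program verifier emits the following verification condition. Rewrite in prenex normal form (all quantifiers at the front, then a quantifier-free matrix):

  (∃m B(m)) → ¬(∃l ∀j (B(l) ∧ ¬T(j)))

Rewrite implications/biconditionals: A → B as ¬A ∨ B.
  ¬(∃m B(m)) ∨ ¬(∃l ∀j (B(l) ∧ ¬T(j)))
Move each ¬ inward, flipping quantifiers it crosses:
  (∀m ¬B(m)) ∨ (∀l ∃j (¬B(l) ∨ T(j)))
All bound variables are already distinct, so no renaming is needed.
Pull the quantifiers to the front (each side's bound variable is not free in the other side):
  ∀m ∀l ∃j (¬B(m) ∨ ¬B(l) ∨ T(j))

∀m ∀l ∃j (¬B(m) ∨ ¬B(l) ∨ T(j))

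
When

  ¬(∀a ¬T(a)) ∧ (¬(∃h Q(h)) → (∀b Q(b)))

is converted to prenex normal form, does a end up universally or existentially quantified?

existential

Rewrite implications/biconditionals: A → B as ¬A ∨ B.
  ¬(∀a ¬T(a)) ∧ (¬¬(∃h Q(h)) ∨ (∀b Q(b)))
Push ¬ through the quantifiers and connectives to reach negation normal form:
  (∃a T(a)) ∧ ((∃h Q(h)) ∨ (∀b Q(b)))
All bound variables are already distinct, so no renaming is needed.
Pull the quantifiers to the front (each side's bound variable is not free in the other side):
  ∃a ∃h ∀b (T(a) ∧ (Q(h) ∨ Q(b)))
The quantifier ∀a sits under an odd number of negations (counting the antecedent side of each →), so it flips to ∃a.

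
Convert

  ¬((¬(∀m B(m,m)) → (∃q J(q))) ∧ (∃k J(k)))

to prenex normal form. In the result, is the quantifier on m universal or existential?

First replace A → B with ¬A ∨ B.
  ¬((¬¬(∀m B(m,m)) ∨ (∃q J(q))) ∧ (∃k J(k)))
Move each ¬ inward, flipping quantifiers it crosses:
  (∃m ¬B(m,m)) ∧ (∀q ¬J(q)) ∨ (∀k ¬J(k))
All bound variables are already distinct, so no renaming is needed.
Extract every quantifier outward, since the variables are now distinct and don't occur free across branches:
  ∃m ∀q ∀k (¬B(m,m) ∧ ¬J(q) ∨ ¬J(k))
The quantifier ∀m sits under an odd number of negations (counting the antecedent side of each →), so it flips to ∃m.

existential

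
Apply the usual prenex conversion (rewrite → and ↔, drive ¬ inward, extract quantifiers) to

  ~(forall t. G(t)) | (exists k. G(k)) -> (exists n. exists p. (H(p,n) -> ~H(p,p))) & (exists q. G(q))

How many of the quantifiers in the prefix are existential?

Rewrite implications/biconditionals: A → B as ¬A ∨ B.
  ~(~(forall t. G(t)) | (exists k. G(k))) | (exists n. exists p. (~H(p,n) | ~H(p,p))) & (exists q. G(q))
Push ¬ through the quantifiers and connectives to reach negation normal form:
  (forall t. G(t)) & (forall k. ~G(k)) | (exists n. exists p. (~H(p,n) | ~H(p,p))) & (exists q. G(q))
All bound variables are already distinct, so no renaming is needed.
Pull the quantifiers to the front (each side's bound variable is not free in the other side):
  forall t. forall k. exists n. exists p. exists q. (G(t) & ~G(k) | (~H(p,n) | ~H(p,p)) & G(q))
The prefix is forall t forall k exists n exists p exists q: 2 universal, 3 existential.

3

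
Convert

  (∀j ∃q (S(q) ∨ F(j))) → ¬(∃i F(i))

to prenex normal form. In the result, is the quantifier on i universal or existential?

universal

Eliminate → and ↔ using ¬ and ∨.
  ¬(∀j ∃q (S(q) ∨ F(j))) ∨ ¬(∃i F(i))
Drive negations inward (¬∀x A ≡ ∃x ¬A, ¬∃x A ≡ ∀x ¬A, De Morgan for ∧/∨):
  (∃j ∀q (¬S(q) ∧ ¬F(j))) ∨ (∀i ¬F(i))
All bound variables are already distinct, so no renaming is needed.
Finally move all quantifiers to the prefix:
  ∃j ∀q ∀i (¬S(q) ∧ ¬F(j) ∨ ¬F(i))
The quantifier ∃i sits under an odd number of negations (counting the antecedent side of each →), so it flips to ∀i.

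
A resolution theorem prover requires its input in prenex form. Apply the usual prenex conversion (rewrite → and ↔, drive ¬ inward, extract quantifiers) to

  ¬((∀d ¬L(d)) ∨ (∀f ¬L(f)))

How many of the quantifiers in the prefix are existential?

Drive negations inward (¬∀x A ≡ ∃x ¬A, ¬∃x A ≡ ∀x ¬A, De Morgan for ∧/∨):
  (∃d L(d)) ∧ (∃f L(f))
Extract every quantifier outward, since the variables are now distinct and don't occur free across branches:
  ∃d ∃f (L(d) ∧ L(f))
The prefix is ∃d ∃f: 0 universal, 2 existential.

2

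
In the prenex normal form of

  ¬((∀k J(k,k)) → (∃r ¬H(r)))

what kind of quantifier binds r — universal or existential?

universal

First replace A → B with ¬A ∨ B.
  ¬(¬(∀k J(k,k)) ∨ (∃r ¬H(r)))
Move each ¬ inward, flipping quantifiers it crosses:
  (∀k J(k,k)) ∧ (∀r H(r))
All bound variables are already distinct, so no renaming is needed.
Extract every quantifier outward, since the variables are now distinct and don't occur free across branches:
  ∀k ∀r (J(k,k) ∧ H(r))
The quantifier ∃r sits under an odd number of negations (counting the antecedent side of each →), so it flips to ∀r.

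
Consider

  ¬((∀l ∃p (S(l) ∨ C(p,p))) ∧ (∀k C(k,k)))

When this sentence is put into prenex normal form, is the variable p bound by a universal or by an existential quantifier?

Move each ¬ inward, flipping quantifiers it crosses:
  (∃l ∀p (¬S(l) ∧ ¬C(p,p))) ∨ (∃k ¬C(k,k))
Finally move all quantifiers to the prefix:
  ∃l ∀p ∃k (¬S(l) ∧ ¬C(p,p) ∨ ¬C(k,k))
The quantifier ∃p sits under an odd number of negations, so it flips to ∀p.

universal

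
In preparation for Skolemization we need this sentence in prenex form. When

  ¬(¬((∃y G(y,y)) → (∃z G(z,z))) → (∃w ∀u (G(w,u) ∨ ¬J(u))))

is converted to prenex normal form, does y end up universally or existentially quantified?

existential

First replace A → B with ¬A ∨ B.
  ¬(¬¬(¬(∃y G(y,y)) ∨ (∃z G(z,z))) ∨ (∃w ∀u (G(w,u) ∨ ¬J(u))))
Drive negations inward (¬∀x A ≡ ∃x ¬A, ¬∃x A ≡ ∀x ¬A, De Morgan for ∧/∨):
  (∃y G(y,y)) ∧ (∀z ¬G(z,z)) ∧ (∀w ∃u (¬G(w,u) ∧ J(u)))
All bound variables are already distinct, so no renaming is needed.
Pull the quantifiers to the front (each side's bound variable is not free in the other side):
  ∃y ∀z ∀w ∃u (G(y,y) ∧ ¬G(z,z) ∧ ¬G(w,u) ∧ J(u))
The quantifier ∃y sits under an even number of negations (counting the antecedent side of each →), so it remains existential.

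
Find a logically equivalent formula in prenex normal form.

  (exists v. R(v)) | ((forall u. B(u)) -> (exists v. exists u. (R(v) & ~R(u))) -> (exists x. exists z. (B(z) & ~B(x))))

First replace A → B with ¬A ∨ B.
  (exists v. R(v)) | ~(forall u. B(u)) | ~(exists v. exists u. (R(v) & ~R(u))) | (exists x. exists z. (B(z) & ~B(x)))
Push ¬ through the quantifiers and connectives to reach negation normal form:
  (exists v. R(v)) | (exists u. ~B(u)) | (forall v. forall u. (~R(v) | R(u))) | (exists x. exists z. (B(z) & ~B(x)))
Standardize variables apart so no two quantifiers bind the same name: v↦b, u↦c.
  (exists v. R(v)) | (exists u. ~B(u)) | (forall b. forall c. (~R(b) | R(c))) | (exists x. exists z. (B(z) & ~B(x)))
Pull the quantifiers to the front (each side's bound variable is not free in the other side):
  exists v. exists u. forall b. forall c. exists x. exists z. (R(v) | ~B(u) | ~R(b) | R(c) | B(z) & ~B(x))

exists v. exists u. forall b. forall c. exists x. exists z. (R(v) | ~B(u) | ~R(b) | R(c) | B(z) & ~B(x))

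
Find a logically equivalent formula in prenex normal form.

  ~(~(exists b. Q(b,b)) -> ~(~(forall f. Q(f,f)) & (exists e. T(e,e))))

Eliminate → and ↔ using ¬ and ∨.
  ~(~~(exists b. Q(b,b)) | ~(~(forall f. Q(f,f)) & (exists e. T(e,e))))
Move each ¬ inward, flipping quantifiers it crosses:
  (forall b. ~Q(b,b)) & (exists f. ~Q(f,f)) & (exists e. T(e,e))
All bound variables are already distinct, so no renaming is needed.
Pull the quantifiers to the front (each side's bound variable is not free in the other side):
  forall b. exists f. exists e. (~Q(b,b) & ~Q(f,f) & T(e,e))

forall b. exists f. exists e. (~Q(b,b) & ~Q(f,f) & T(e,e))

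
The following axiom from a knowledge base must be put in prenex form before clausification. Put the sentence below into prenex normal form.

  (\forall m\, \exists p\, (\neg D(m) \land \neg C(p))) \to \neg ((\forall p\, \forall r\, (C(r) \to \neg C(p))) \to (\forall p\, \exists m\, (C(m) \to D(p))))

\exists m\, \forall p\, \forall y1\, \forall r\, \exists q\, \forall b\, (D(m) \lor C(p) \lor (\neg C(r) \lor \neg C(y1)) \land C(b) \land \neg D(q))

Eliminate → and ↔ using ¬ and ∨.
  \neg (\forall m\, \exists p\, (\neg D(m) \land \neg C(p))) \lor \neg (\neg (\forall p\, \forall r\, (\neg C(r) \lor \neg C(p))) \lor (\forall p\, \exists m\, (\neg C(m) \lor D(p))))
Push ¬ through the quantifiers and connectives to reach negation normal form:
  (\exists m\, \forall p\, (D(m) \lor C(p))) \lor (\forall p\, \forall r\, (\neg C(r) \lor \neg C(p))) \land (\exists p\, \forall m\, (C(m) \land \neg D(p)))
Rename bound variables to avoid capture: p↦y1, p↦q, m↦b.
  (\exists m\, \forall p\, (D(m) \lor C(p))) \lor (\forall y1\, \forall r\, (\neg C(r) \lor \neg C(y1))) \land (\exists q\, \forall b\, (C(b) \land \neg D(q)))
Pull the quantifiers to the front (each side's bound variable is not free in the other side):
  \exists m\, \forall p\, \forall y1\, \forall r\, \exists q\, \forall b\, (D(m) \lor C(p) \lor (\neg C(r) \lor \neg C(y1)) \land C(b) \land \neg D(q))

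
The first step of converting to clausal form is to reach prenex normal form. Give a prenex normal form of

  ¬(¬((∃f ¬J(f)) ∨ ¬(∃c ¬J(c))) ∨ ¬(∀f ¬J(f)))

∃f ∀c ∀x1 ((¬J(f) ∨ J(c)) ∧ ¬J(x1))

Drive negations inward (¬∀x A ≡ ∃x ¬A, ¬∃x A ≡ ∀x ¬A, De Morgan for ∧/∨):
  ((∃f ¬J(f)) ∨ (∀c J(c))) ∧ (∀f ¬J(f))
Give each quantifier a distinct variable: f↦x1.
  ((∃f ¬J(f)) ∨ (∀c J(c))) ∧ (∀x1 ¬J(x1))
Finally move all quantifiers to the prefix:
  ∃f ∀c ∀x1 ((¬J(f) ∨ J(c)) ∧ ¬J(x1))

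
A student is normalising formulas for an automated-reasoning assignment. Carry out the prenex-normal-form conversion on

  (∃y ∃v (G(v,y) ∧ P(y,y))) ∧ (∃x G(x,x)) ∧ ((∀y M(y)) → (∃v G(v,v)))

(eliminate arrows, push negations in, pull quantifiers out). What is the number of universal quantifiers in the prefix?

Rewrite implications/biconditionals: A → B as ¬A ∨ B.
  (∃y ∃v (G(v,y) ∧ P(y,y))) ∧ (∃x G(x,x)) ∧ (¬(∀y M(y)) ∨ (∃v G(v,v)))
Move each ¬ inward, flipping quantifiers it crosses:
  (∃y ∃v (G(v,y) ∧ P(y,y))) ∧ (∃x G(x,x)) ∧ ((∃y ¬M(y)) ∨ (∃v G(v,v)))
Rename bound variables to avoid capture: y↦y1, v↦w.
  (∃y ∃v (G(v,y) ∧ P(y,y))) ∧ (∃x G(x,x)) ∧ ((∃y1 ¬M(y1)) ∨ (∃w G(w,w)))
Pull the quantifiers to the front (each side's bound variable is not free in the other side):
  ∃y ∃v ∃x ∃y1 ∃w (G(v,y) ∧ P(y,y) ∧ G(x,x) ∧ (¬M(y1) ∨ G(w,w)))
The prefix is ∃y ∃v ∃x ∃y1 ∃w: 0 universal, 5 existential.

0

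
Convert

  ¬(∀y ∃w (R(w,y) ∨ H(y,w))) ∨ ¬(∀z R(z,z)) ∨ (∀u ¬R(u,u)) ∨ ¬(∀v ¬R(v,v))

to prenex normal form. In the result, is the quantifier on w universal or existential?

universal

Move each ¬ inward, flipping quantifiers it crosses:
  (∃y ∀w (¬R(w,y) ∧ ¬H(y,w))) ∨ (∃z ¬R(z,z)) ∨ (∀u ¬R(u,u)) ∨ (∃v R(v,v))
Extract every quantifier outward, since the variables are now distinct and don't occur free across branches:
  ∃y ∀w ∃z ∀u ∃v (¬R(w,y) ∧ ¬H(y,w) ∨ ¬R(z,z) ∨ ¬R(u,u) ∨ R(v,v))
The quantifier ∃w sits under an odd number of negations, so it flips to ∀w.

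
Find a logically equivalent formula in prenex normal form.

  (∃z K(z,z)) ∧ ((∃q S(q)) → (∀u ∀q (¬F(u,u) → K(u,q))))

Eliminate → and ↔ using ¬ and ∨.
  (∃z K(z,z)) ∧ (¬(∃q S(q)) ∨ (∀u ∀q (¬¬F(u,u) ∨ K(u,q))))
Move each ¬ inward, flipping quantifiers it crosses:
  (∃z K(z,z)) ∧ ((∀q ¬S(q)) ∨ (∀u ∀q (F(u,u) ∨ K(u,q))))
Standardize variables apart so no two quantifiers bind the same name: q↦r.
  (∃z K(z,z)) ∧ ((∀q ¬S(q)) ∨ (∀u ∀r (F(u,u) ∨ K(u,r))))
Finally move all quantifiers to the prefix:
  ∃z ∀q ∀u ∀r (K(z,z) ∧ (¬S(q) ∨ F(u,u) ∨ K(u,r)))

∃z ∀q ∀u ∀r (K(z,z) ∧ (¬S(q) ∨ F(u,u) ∨ K(u,r)))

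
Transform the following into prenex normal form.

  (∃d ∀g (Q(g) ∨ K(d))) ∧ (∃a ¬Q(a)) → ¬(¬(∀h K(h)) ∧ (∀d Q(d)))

Rewrite implications/biconditionals: A → B as ¬A ∨ B.
  ¬((∃d ∀g (Q(g) ∨ K(d))) ∧ (∃a ¬Q(a))) ∨ ¬(¬(∀h K(h)) ∧ (∀d Q(d)))
Move each ¬ inward, flipping quantifiers it crosses:
  (∀d ∃g (¬Q(g) ∧ ¬K(d))) ∨ (∀a Q(a)) ∨ (∀h K(h)) ∨ (∃d ¬Q(d))
Rename bound variables to avoid capture: d↦u.
  (∀d ∃g (¬Q(g) ∧ ¬K(d))) ∨ (∀a Q(a)) ∨ (∀h K(h)) ∨ (∃u ¬Q(u))
Finally move all quantifiers to the prefix:
  ∀d ∃g ∀a ∀h ∃u (¬Q(g) ∧ ¬K(d) ∨ Q(a) ∨ K(h) ∨ ¬Q(u))

∀d ∃g ∀a ∀h ∃u (¬Q(g) ∧ ¬K(d) ∨ Q(a) ∨ K(h) ∨ ¬Q(u))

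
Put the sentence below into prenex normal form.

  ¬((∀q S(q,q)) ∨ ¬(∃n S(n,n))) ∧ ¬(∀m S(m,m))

Drive negations inward (¬∀x A ≡ ∃x ¬A, ¬∃x A ≡ ∀x ¬A, De Morgan for ∧/∨):
  (∃q ¬S(q,q)) ∧ (∃n S(n,n)) ∧ (∃m ¬S(m,m))
Pull the quantifiers to the front (each side's bound variable is not free in the other side):
  ∃q ∃n ∃m (¬S(q,q) ∧ S(n,n) ∧ ¬S(m,m))

∃q ∃n ∃m (¬S(q,q) ∧ S(n,n) ∧ ¬S(m,m))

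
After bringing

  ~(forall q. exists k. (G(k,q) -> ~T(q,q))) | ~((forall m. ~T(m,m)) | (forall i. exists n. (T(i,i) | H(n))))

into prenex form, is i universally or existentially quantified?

existential

Eliminate → and ↔ using ¬ and ∨.
  ~(forall q. exists k. (~G(k,q) | ~T(q,q))) | ~((forall m. ~T(m,m)) | (forall i. exists n. (T(i,i) | H(n))))
Move each ¬ inward, flipping quantifiers it crosses:
  (exists q. forall k. (G(k,q) & T(q,q))) | (exists m. T(m,m)) & (exists i. forall n. (~T(i,i) & ~H(n)))
All bound variables are already distinct, so no renaming is needed.
Pull the quantifiers to the front (each side's bound variable is not free in the other side):
  exists q. forall k. exists m. exists i. forall n. (G(k,q) & T(q,q) | T(m,m) & ~T(i,i) & ~H(n))
The quantifier forall i sits under an odd number of negations (counting the antecedent side of each →), so it flips to exists i.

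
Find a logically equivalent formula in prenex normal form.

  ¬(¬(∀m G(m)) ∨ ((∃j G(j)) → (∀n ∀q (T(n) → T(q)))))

∀m ∃j ∃n ∃q (G(m) ∧ G(j) ∧ T(n) ∧ ¬T(q))

Rewrite implications/biconditionals: A → B as ¬A ∨ B.
  ¬(¬(∀m G(m)) ∨ ¬(∃j G(j)) ∨ (∀n ∀q (¬T(n) ∨ T(q))))
Move each ¬ inward, flipping quantifiers it crosses:
  (∀m G(m)) ∧ (∃j G(j)) ∧ (∃n ∃q (T(n) ∧ ¬T(q)))
Extract every quantifier outward, since the variables are now distinct and don't occur free across branches:
  ∀m ∃j ∃n ∃q (G(m) ∧ G(j) ∧ T(n) ∧ ¬T(q))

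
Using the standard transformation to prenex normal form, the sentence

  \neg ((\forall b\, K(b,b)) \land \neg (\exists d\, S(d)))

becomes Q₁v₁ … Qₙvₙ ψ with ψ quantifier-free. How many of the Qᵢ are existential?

2

Drive negations inward (¬∀x A ≡ ∃x ¬A, ¬∃x A ≡ ∀x ¬A, De Morgan for ∧/∨):
  (\exists b\, \neg K(b,b)) \lor (\exists d\, S(d))
Pull the quantifiers to the front (each side's bound variable is not free in the other side):
  \exists b\, \exists d\, (\neg K(b,b) \lor S(d))
The prefix is \exists b \exists d: 0 universal, 2 existential.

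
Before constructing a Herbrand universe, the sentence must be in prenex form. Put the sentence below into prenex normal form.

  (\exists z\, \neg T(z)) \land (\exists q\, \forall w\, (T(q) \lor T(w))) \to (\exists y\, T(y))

\forall z\, \forall q\, \exists w\, \exists y\, (T(z) \lor \neg T(q) \land \neg T(w) \lor T(y))

First replace A → B with ¬A ∨ B.
  \neg ((\exists z\, \neg T(z)) \land (\exists q\, \forall w\, (T(q) \lor T(w)))) \lor (\exists y\, T(y))
Push ¬ through the quantifiers and connectives to reach negation normal form:
  (\forall z\, T(z)) \lor (\forall q\, \exists w\, (\neg T(q) \land \neg T(w))) \lor (\exists y\, T(y))
Finally move all quantifiers to the prefix:
  \forall z\, \forall q\, \exists w\, \exists y\, (T(z) \lor \neg T(q) \land \neg T(w) \lor T(y))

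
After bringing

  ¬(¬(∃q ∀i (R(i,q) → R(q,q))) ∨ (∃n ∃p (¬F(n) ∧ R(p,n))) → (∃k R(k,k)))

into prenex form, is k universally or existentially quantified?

Eliminate → and ↔ using ¬ and ∨.
  ¬(¬(¬(∃q ∀i (¬R(i,q) ∨ R(q,q))) ∨ (∃n ∃p (¬F(n) ∧ R(p,n)))) ∨ (∃k R(k,k)))
Push ¬ through the quantifiers and connectives to reach negation normal form:
  ((∀q ∃i (R(i,q) ∧ ¬R(q,q))) ∨ (∃n ∃p (¬F(n) ∧ R(p,n)))) ∧ (∀k ¬R(k,k))
Pull the quantifiers to the front (each side's bound variable is not free in the other side):
  ∀q ∃i ∃n ∃p ∀k ((R(i,q) ∧ ¬R(q,q) ∨ ¬F(n) ∧ R(p,n)) ∧ ¬R(k,k))
The quantifier ∃k sits under an odd number of negations (counting the antecedent side of each →), so it flips to ∀k.

universal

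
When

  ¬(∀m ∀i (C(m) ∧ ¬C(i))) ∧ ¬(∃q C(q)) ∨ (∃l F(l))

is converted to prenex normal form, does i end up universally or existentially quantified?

Push ¬ through the quantifiers and connectives to reach negation normal form:
  (∃m ∃i (¬C(m) ∨ C(i))) ∧ (∀q ¬C(q)) ∨ (∃l F(l))
Extract every quantifier outward, since the variables are now distinct and don't occur free across branches:
  ∃m ∃i ∀q ∃l ((¬C(m) ∨ C(i)) ∧ ¬C(q) ∨ F(l))
The quantifier ∀i sits under an odd number of negations, so it flips to ∃i.

existential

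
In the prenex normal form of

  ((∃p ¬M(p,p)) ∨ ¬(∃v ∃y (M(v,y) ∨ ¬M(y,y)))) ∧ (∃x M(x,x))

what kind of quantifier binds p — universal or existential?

Push ¬ through the quantifiers and connectives to reach negation normal form:
  ((∃p ¬M(p,p)) ∨ (∀v ∀y (¬M(v,y) ∧ M(y,y)))) ∧ (∃x M(x,x))
Extract every quantifier outward, since the variables are now distinct and don't occur free across branches:
  ∃p ∀v ∀y ∃x ((¬M(p,p) ∨ ¬M(v,y) ∧ M(y,y)) ∧ M(x,x))
The quantifier ∃p sits under an even number of negations, so it remains existential.

existential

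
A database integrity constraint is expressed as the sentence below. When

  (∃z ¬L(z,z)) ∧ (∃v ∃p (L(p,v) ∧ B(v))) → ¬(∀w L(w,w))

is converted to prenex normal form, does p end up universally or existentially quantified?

First replace A → B with ¬A ∨ B.
  ¬((∃z ¬L(z,z)) ∧ (∃v ∃p (L(p,v) ∧ B(v)))) ∨ ¬(∀w L(w,w))
Move each ¬ inward, flipping quantifiers it crosses:
  (∀z L(z,z)) ∨ (∀v ∀p (¬L(p,v) ∨ ¬B(v))) ∨ (∃w ¬L(w,w))
All bound variables are already distinct, so no renaming is needed.
Extract every quantifier outward, since the variables are now distinct and don't occur free across branches:
  ∀z ∀v ∀p ∃w (L(z,z) ∨ ¬L(p,v) ∨ ¬B(v) ∨ ¬L(w,w))
The quantifier ∃p sits under an odd number of negations (counting the antecedent side of each →), so it flips to ∀p.

universal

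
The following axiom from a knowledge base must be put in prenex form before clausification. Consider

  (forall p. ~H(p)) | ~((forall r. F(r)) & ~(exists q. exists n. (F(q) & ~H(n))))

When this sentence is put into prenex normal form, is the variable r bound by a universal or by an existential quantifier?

existential

Move each ¬ inward, flipping quantifiers it crosses:
  (forall p. ~H(p)) | (exists r. ~F(r)) | (exists q. exists n. (F(q) & ~H(n)))
All bound variables are already distinct, so no renaming is needed.
Pull the quantifiers to the front (each side's bound variable is not free in the other side):
  forall p. exists r. exists q. exists n. (~H(p) | ~F(r) | F(q) & ~H(n))
The quantifier forall r sits under an odd number of negations, so it flips to exists r.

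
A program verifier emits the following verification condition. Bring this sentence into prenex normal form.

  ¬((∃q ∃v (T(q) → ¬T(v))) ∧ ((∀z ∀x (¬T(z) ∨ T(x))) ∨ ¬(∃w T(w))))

Rewrite implications/biconditionals: A → B as ¬A ∨ B.
  ¬((∃q ∃v (¬T(q) ∨ ¬T(v))) ∧ ((∀z ∀x (¬T(z) ∨ T(x))) ∨ ¬(∃w T(w))))
Push ¬ through the quantifiers and connectives to reach negation normal form:
  (∀q ∀v (T(q) ∧ T(v))) ∨ (∃z ∃x (T(z) ∧ ¬T(x))) ∧ (∃w T(w))
Extract every quantifier outward, since the variables are now distinct and don't occur free across branches:
  ∀q ∀v ∃z ∃x ∃w (T(q) ∧ T(v) ∨ T(z) ∧ ¬T(x) ∧ T(w))

∀q ∀v ∃z ∃x ∃w (T(q) ∧ T(v) ∨ T(z) ∧ ¬T(x) ∧ T(w))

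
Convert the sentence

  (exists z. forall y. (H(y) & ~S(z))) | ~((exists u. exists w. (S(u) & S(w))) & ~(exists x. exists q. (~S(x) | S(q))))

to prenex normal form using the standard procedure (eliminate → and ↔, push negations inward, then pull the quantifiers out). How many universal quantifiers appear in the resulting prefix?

3

Move each ¬ inward, flipping quantifiers it crosses:
  (exists z. forall y. (H(y) & ~S(z))) | (forall u. forall w. (~S(u) | ~S(w))) | (exists x. exists q. (~S(x) | S(q)))
Extract every quantifier outward, since the variables are now distinct and don't occur free across branches:
  exists z. forall y. forall u. forall w. exists x. exists q. (H(y) & ~S(z) | ~S(u) | ~S(w) | ~S(x) | S(q))
The prefix is exists z forall y forall u forall w exists x exists q: 3 universal, 3 existential.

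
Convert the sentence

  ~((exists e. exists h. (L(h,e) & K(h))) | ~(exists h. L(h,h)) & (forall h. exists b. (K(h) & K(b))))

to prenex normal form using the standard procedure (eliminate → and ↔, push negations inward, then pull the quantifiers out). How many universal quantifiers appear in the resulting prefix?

3

Drive negations inward (¬∀x A ≡ ∃x ¬A, ¬∃x A ≡ ∀x ¬A, De Morgan for ∧/∨):
  (forall e. forall h. (~L(h,e) | ~K(h))) & ((exists h. L(h,h)) | (exists h. forall b. (~K(h) | ~K(b))))
Standardize variables apart so no two quantifiers bind the same name: h↦y, h↦u1.
  (forall e. forall h. (~L(h,e) | ~K(h))) & ((exists y. L(y,y)) | (exists u1. forall b. (~K(u1) | ~K(b))))
Finally move all quantifiers to the prefix:
  forall e. forall h. exists y. exists u1. forall b. ((~L(h,e) | ~K(h)) & (L(y,y) | ~K(u1) | ~K(b)))
The prefix is forall e forall h exists y exists u1 forall b: 3 universal, 2 existential.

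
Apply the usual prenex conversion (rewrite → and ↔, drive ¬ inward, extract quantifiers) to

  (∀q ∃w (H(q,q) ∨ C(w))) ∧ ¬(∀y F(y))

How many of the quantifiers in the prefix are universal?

1

Drive negations inward (¬∀x A ≡ ∃x ¬A, ¬∃x A ≡ ∀x ¬A, De Morgan for ∧/∨):
  (∀q ∃w (H(q,q) ∨ C(w))) ∧ (∃y ¬F(y))
Extract every quantifier outward, since the variables are now distinct and don't occur free across branches:
  ∀q ∃w ∃y ((H(q,q) ∨ C(w)) ∧ ¬F(y))
The prefix is ∀q ∃w ∃y: 1 universal, 2 existential.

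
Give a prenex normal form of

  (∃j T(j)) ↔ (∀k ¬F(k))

∀j ∀k ∃s ∃y ((¬T(j) ∨ ¬F(k)) ∧ (F(s) ∨ T(y)))

Eliminate → and ↔ using ¬ and ∨; A ↔ B as (¬A ∨ B) ∧ (¬B ∨ A).
  (¬(∃j T(j)) ∨ (∀k ¬F(k))) ∧ (¬(∀k ¬F(k)) ∨ (∃j T(j)))
Push ¬ through the quantifiers and connectives to reach negation normal form:
  ((∀j ¬T(j)) ∨ (∀k ¬F(k))) ∧ ((∃k F(k)) ∨ (∃j T(j)))
Rename bound variables to avoid capture: k↦s, j↦y.
  ((∀j ¬T(j)) ∨ (∀k ¬F(k))) ∧ ((∃s F(s)) ∨ (∃y T(y)))
Extract every quantifier outward, since the variables are now distinct and don't occur free across branches:
  ∀j ∀k ∃s ∃y ((¬T(j) ∨ ¬F(k)) ∧ (F(s) ∨ T(y)))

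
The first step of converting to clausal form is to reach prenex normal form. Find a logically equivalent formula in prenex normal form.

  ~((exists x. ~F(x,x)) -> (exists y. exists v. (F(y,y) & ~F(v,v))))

Eliminate → and ↔ using ¬ and ∨.
  ~(~(exists x. ~F(x,x)) | (exists y. exists v. (F(y,y) & ~F(v,v))))
Drive negations inward (¬∀x A ≡ ∃x ¬A, ¬∃x A ≡ ∀x ¬A, De Morgan for ∧/∨):
  (exists x. ~F(x,x)) & (forall y. forall v. (~F(y,y) | F(v,v)))
Finally move all quantifiers to the prefix:
  exists x. forall y. forall v. (~F(x,x) & (~F(y,y) | F(v,v)))

exists x. forall y. forall v. (~F(x,x) & (~F(y,y) | F(v,v)))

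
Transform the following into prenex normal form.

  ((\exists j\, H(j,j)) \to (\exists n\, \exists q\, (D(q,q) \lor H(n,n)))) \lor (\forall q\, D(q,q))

\forall j\, \exists n\, \exists q\, \forall u1\, (\neg H(j,j) \lor D(q,q) \lor H(n,n) \lor D(u1,u1))

Eliminate → and ↔ using ¬ and ∨.
  \neg (\exists j\, H(j,j)) \lor (\exists n\, \exists q\, (D(q,q) \lor H(n,n))) \lor (\forall q\, D(q,q))
Drive negations inward (¬∀x A ≡ ∃x ¬A, ¬∃x A ≡ ∀x ¬A, De Morgan for ∧/∨):
  (\forall j\, \neg H(j,j)) \lor (\exists n\, \exists q\, (D(q,q) \lor H(n,n))) \lor (\forall q\, D(q,q))
Standardize variables apart so no two quantifiers bind the same name: q↦u1.
  (\forall j\, \neg H(j,j)) \lor (\exists n\, \exists q\, (D(q,q) \lor H(n,n))) \lor (\forall u1\, D(u1,u1))
Extract every quantifier outward, since the variables are now distinct and don't occur free across branches:
  \forall j\, \exists n\, \exists q\, \forall u1\, (\neg H(j,j) \lor D(q,q) \lor H(n,n) \lor D(u1,u1))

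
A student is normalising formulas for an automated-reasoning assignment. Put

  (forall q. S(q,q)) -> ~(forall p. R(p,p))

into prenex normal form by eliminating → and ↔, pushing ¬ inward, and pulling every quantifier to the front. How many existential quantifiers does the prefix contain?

First replace A → B with ¬A ∨ B.
  ~(forall q. S(q,q)) | ~(forall p. R(p,p))
Drive negations inward (¬∀x A ≡ ∃x ¬A, ¬∃x A ≡ ∀x ¬A, De Morgan for ∧/∨):
  (exists q. ~S(q,q)) | (exists p. ~R(p,p))
All bound variables are already distinct, so no renaming is needed.
Pull the quantifiers to the front (each side's bound variable is not free in the other side):
  exists q. exists p. (~S(q,q) | ~R(p,p))
The prefix is exists q exists p: 0 universal, 2 existential.

2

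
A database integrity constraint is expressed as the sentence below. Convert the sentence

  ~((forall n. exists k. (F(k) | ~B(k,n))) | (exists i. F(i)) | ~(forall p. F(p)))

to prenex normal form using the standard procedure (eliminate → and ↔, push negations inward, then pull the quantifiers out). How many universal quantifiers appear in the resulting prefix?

3

Move each ¬ inward, flipping quantifiers it crosses:
  (exists n. forall k. (~F(k) & B(k,n))) & (forall i. ~F(i)) & (forall p. F(p))
Pull the quantifiers to the front (each side's bound variable is not free in the other side):
  exists n. forall k. forall i. forall p. (~F(k) & B(k,n) & ~F(i) & F(p))
The prefix is exists n forall k forall i forall p: 3 universal, 1 existential.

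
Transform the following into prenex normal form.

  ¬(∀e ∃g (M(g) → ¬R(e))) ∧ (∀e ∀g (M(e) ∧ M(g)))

Eliminate → and ↔ using ¬ and ∨.
  ¬(∀e ∃g (¬M(g) ∨ ¬R(e))) ∧ (∀e ∀g (M(e) ∧ M(g)))
Push ¬ through the quantifiers and connectives to reach negation normal form:
  (∃e ∀g (M(g) ∧ R(e))) ∧ (∀e ∀g (M(e) ∧ M(g)))
Rename bound variables to avoid capture: e↦r, g↦w.
  (∃e ∀g (M(g) ∧ R(e))) ∧ (∀r ∀w (M(r) ∧ M(w)))
Finally move all quantifiers to the prefix:
  ∃e ∀g ∀r ∀w (M(g) ∧ R(e) ∧ M(r) ∧ M(w))

∃e ∀g ∀r ∀w (M(g) ∧ R(e) ∧ M(r) ∧ M(w))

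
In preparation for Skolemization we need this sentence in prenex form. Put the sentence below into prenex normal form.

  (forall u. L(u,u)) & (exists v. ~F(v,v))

All bound variables are already distinct, so no renaming is needed.
Finally move all quantifiers to the prefix:
  forall u. exists v. (L(u,u) & ~F(v,v))

forall u. exists v. (L(u,u) & ~F(v,v))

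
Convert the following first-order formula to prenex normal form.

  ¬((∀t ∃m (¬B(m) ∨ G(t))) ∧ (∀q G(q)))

Move each ¬ inward, flipping quantifiers it crosses:
  (∃t ∀m (B(m) ∧ ¬G(t))) ∨ (∃q ¬G(q))
All bound variables are already distinct, so no renaming is needed.
Extract every quantifier outward, since the variables are now distinct and don't occur free across branches:
  ∃t ∀m ∃q (B(m) ∧ ¬G(t) ∨ ¬G(q))

∃t ∀m ∃q (B(m) ∧ ¬G(t) ∨ ¬G(q))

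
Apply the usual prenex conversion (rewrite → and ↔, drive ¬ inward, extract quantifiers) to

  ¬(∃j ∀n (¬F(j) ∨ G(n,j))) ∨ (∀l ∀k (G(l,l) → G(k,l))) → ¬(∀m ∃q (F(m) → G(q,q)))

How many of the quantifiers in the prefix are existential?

First replace A → B with ¬A ∨ B.
  ¬(¬(∃j ∀n (¬F(j) ∨ G(n,j))) ∨ (∀l ∀k (¬G(l,l) ∨ G(k,l)))) ∨ ¬(∀m ∃q (¬F(m) ∨ G(q,q)))
Move each ¬ inward, flipping quantifiers it crosses:
  (∃j ∀n (¬F(j) ∨ G(n,j))) ∧ (∃l ∃k (G(l,l) ∧ ¬G(k,l))) ∨ (∃m ∀q (F(m) ∧ ¬G(q,q)))
Pull the quantifiers to the front (each side's bound variable is not free in the other side):
  ∃j ∀n ∃l ∃k ∃m ∀q ((¬F(j) ∨ G(n,j)) ∧ G(l,l) ∧ ¬G(k,l) ∨ F(m) ∧ ¬G(q,q))
The prefix is ∃j ∀n ∃l ∃k ∃m ∀q: 2 universal, 4 existential.

4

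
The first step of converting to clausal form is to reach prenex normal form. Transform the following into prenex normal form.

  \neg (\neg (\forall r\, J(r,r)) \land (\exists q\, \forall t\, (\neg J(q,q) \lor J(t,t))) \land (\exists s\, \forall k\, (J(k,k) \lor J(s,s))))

Push ¬ through the quantifiers and connectives to reach negation normal form:
  (\forall r\, J(r,r)) \lor (\forall q\, \exists t\, (J(q,q) \land \neg J(t,t))) \lor (\forall s\, \exists k\, (\neg J(k,k) \land \neg J(s,s)))
All bound variables are already distinct, so no renaming is needed.
Finally move all quantifiers to the prefix:
  \forall r\, \forall q\, \exists t\, \forall s\, \exists k\, (J(r,r) \lor J(q,q) \land \neg J(t,t) \lor \neg J(k,k) \land \neg J(s,s))

\forall r\, \forall q\, \exists t\, \forall s\, \exists k\, (J(r,r) \lor J(q,q) \land \neg J(t,t) \lor \neg J(k,k) \land \neg J(s,s))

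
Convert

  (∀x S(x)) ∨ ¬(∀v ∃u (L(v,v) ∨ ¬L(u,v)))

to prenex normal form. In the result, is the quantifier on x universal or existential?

universal

Move each ¬ inward, flipping quantifiers it crosses:
  (∀x S(x)) ∨ (∃v ∀u (¬L(v,v) ∧ L(u,v)))
Extract every quantifier outward, since the variables are now distinct and don't occur free across branches:
  ∀x ∃v ∀u (S(x) ∨ ¬L(v,v) ∧ L(u,v))
The quantifier ∀x sits under an even number of negations, so it remains universal.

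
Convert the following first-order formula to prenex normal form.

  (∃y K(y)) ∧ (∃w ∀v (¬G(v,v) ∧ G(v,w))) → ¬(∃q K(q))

First replace A → B with ¬A ∨ B.
  ¬((∃y K(y)) ∧ (∃w ∀v (¬G(v,v) ∧ G(v,w)))) ∨ ¬(∃q K(q))
Move each ¬ inward, flipping quantifiers it crosses:
  (∀y ¬K(y)) ∨ (∀w ∃v (G(v,v) ∨ ¬G(v,w))) ∨ (∀q ¬K(q))
All bound variables are already distinct, so no renaming is needed.
Pull the quantifiers to the front (each side's bound variable is not free in the other side):
  ∀y ∀w ∃v ∀q (¬K(y) ∨ G(v,v) ∨ ¬G(v,w) ∨ ¬K(q))

∀y ∀w ∃v ∀q (¬K(y) ∨ G(v,v) ∨ ¬G(v,w) ∨ ¬K(q))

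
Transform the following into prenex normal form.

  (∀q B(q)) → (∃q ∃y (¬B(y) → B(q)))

Rewrite implications/biconditionals: A → B as ¬A ∨ B.
  ¬(∀q B(q)) ∨ (∃q ∃y (¬¬B(y) ∨ B(q)))
Move each ¬ inward, flipping quantifiers it crosses:
  (∃q ¬B(q)) ∨ (∃q ∃y (B(y) ∨ B(q)))
Standardize variables apart so no two quantifiers bind the same name: q↦a.
  (∃q ¬B(q)) ∨ (∃a ∃y (B(y) ∨ B(a)))
Extract every quantifier outward, since the variables are now distinct and don't occur free across branches:
  ∃q ∃a ∃y (¬B(q) ∨ B(y) ∨ B(a))

∃q ∃a ∃y (¬B(q) ∨ B(y) ∨ B(a))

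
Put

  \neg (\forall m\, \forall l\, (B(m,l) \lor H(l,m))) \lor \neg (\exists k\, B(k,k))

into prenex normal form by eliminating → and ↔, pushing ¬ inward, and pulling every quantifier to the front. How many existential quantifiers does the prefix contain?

Drive negations inward (¬∀x A ≡ ∃x ¬A, ¬∃x A ≡ ∀x ¬A, De Morgan for ∧/∨):
  (\exists m\, \exists l\, (\neg B(m,l) \land \neg H(l,m))) \lor (\forall k\, \neg B(k,k))
All bound variables are already distinct, so no renaming is needed.
Extract every quantifier outward, since the variables are now distinct and don't occur free across branches:
  \exists m\, \exists l\, \forall k\, (\neg B(m,l) \land \neg H(l,m) \lor \neg B(k,k))
The prefix is \exists m \exists l \forall k: 1 universal, 2 existential.

2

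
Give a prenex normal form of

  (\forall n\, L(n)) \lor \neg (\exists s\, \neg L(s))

\forall n\, \forall s\, (L(n) \lor L(s))

Move each ¬ inward, flipping quantifiers it crosses:
  (\forall n\, L(n)) \lor (\forall s\, L(s))
All bound variables are already distinct, so no renaming is needed.
Pull the quantifiers to the front (each side's bound variable is not free in the other side):
  \forall n\, \forall s\, (L(n) \lor L(s))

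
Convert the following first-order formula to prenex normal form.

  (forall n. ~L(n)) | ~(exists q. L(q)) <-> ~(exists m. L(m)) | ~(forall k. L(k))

exists n. exists q. forall m. exists k. exists u1. forall v. forall y. forall b. ((L(n) & L(q) | ~L(m) | ~L(k)) & (L(u1) & L(v) | ~L(y) | ~L(b)))

Eliminate → and ↔ using ¬ and ∨; A ↔ B as (¬A ∨ B) ∧ (¬B ∨ A).
  (~((forall n. ~L(n)) | ~(exists q. L(q))) | ~(exists m. L(m)) | ~(forall k. L(k))) & (~(~(exists m. L(m)) | ~(forall k. L(k))) | (forall n. ~L(n)) | ~(exists q. L(q)))
Push ¬ through the quantifiers and connectives to reach negation normal form:
  ((exists n. L(n)) & (exists q. L(q)) | (forall m. ~L(m)) | (exists k. ~L(k))) & ((exists m. L(m)) & (forall k. L(k)) | (forall n. ~L(n)) | (forall q. ~L(q)))
Standardize variables apart so no two quantifiers bind the same name: m↦u1, k↦v, n↦y, q↦b.
  ((exists n. L(n)) & (exists q. L(q)) | (forall m. ~L(m)) | (exists k. ~L(k))) & ((exists u1. L(u1)) & (forall v. L(v)) | (forall y. ~L(y)) | (forall b. ~L(b)))
Extract every quantifier outward, since the variables are now distinct and don't occur free across branches:
  exists n. exists q. forall m. exists k. exists u1. forall v. forall y. forall b. ((L(n) & L(q) | ~L(m) | ~L(k)) & (L(u1) & L(v) | ~L(y) | ~L(b)))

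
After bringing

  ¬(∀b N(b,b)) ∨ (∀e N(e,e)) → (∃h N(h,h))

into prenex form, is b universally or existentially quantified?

Eliminate → and ↔ using ¬ and ∨.
  ¬(¬(∀b N(b,b)) ∨ (∀e N(e,e))) ∨ (∃h N(h,h))
Drive negations inward (¬∀x A ≡ ∃x ¬A, ¬∃x A ≡ ∀x ¬A, De Morgan for ∧/∨):
  (∀b N(b,b)) ∧ (∃e ¬N(e,e)) ∨ (∃h N(h,h))
All bound variables are already distinct, so no renaming is needed.
Extract every quantifier outward, since the variables are now distinct and don't occur free across branches:
  ∀b ∃e ∃h (N(b,b) ∧ ¬N(e,e) ∨ N(h,h))
The quantifier ∀b sits under an even number of negations (counting the antecedent side of each →), so it remains universal.

universal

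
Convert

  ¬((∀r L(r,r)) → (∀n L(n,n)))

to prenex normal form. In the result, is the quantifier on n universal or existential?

existential

Eliminate → and ↔ using ¬ and ∨.
  ¬(¬(∀r L(r,r)) ∨ (∀n L(n,n)))
Drive negations inward (¬∀x A ≡ ∃x ¬A, ¬∃x A ≡ ∀x ¬A, De Morgan for ∧/∨):
  (∀r L(r,r)) ∧ (∃n ¬L(n,n))
All bound variables are already distinct, so no renaming is needed.
Extract every quantifier outward, since the variables are now distinct and don't occur free across branches:
  ∀r ∃n (L(r,r) ∧ ¬L(n,n))
The quantifier ∀n sits under an odd number of negations (counting the antecedent side of each →), so it flips to ∃n.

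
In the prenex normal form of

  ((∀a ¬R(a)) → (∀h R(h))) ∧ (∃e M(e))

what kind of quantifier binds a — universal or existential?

Rewrite implications/biconditionals: A → B as ¬A ∨ B.
  (¬(∀a ¬R(a)) ∨ (∀h R(h))) ∧ (∃e M(e))
Drive negations inward (¬∀x A ≡ ∃x ¬A, ¬∃x A ≡ ∀x ¬A, De Morgan for ∧/∨):
  ((∃a R(a)) ∨ (∀h R(h))) ∧ (∃e M(e))
All bound variables are already distinct, so no renaming is needed.
Pull the quantifiers to the front (each side's bound variable is not free in the other side):
  ∃a ∀h ∃e ((R(a) ∨ R(h)) ∧ M(e))
The quantifier ∀a sits under an odd number of negations (counting the antecedent side of each →), so it flips to ∃a.

existential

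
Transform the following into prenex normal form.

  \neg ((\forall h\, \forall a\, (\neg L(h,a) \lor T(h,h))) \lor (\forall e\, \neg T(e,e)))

Drive negations inward (¬∀x A ≡ ∃x ¬A, ¬∃x A ≡ ∀x ¬A, De Morgan for ∧/∨):
  (\exists h\, \exists a\, (L(h,a) \land \neg T(h,h))) \land (\exists e\, T(e,e))
All bound variables are already distinct, so no renaming is needed.
Extract every quantifier outward, since the variables are now distinct and don't occur free across branches:
  \exists h\, \exists a\, \exists e\, (L(h,a) \land \neg T(h,h) \land T(e,e))

\exists h\, \exists a\, \exists e\, (L(h,a) \land \neg T(h,h) \land T(e,e))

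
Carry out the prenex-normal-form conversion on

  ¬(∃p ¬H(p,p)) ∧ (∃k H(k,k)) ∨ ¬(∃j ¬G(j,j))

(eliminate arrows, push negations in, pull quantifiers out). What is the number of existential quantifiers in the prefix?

Drive negations inward (¬∀x A ≡ ∃x ¬A, ¬∃x A ≡ ∀x ¬A, De Morgan for ∧/∨):
  (∀p H(p,p)) ∧ (∃k H(k,k)) ∨ (∀j G(j,j))
All bound variables are already distinct, so no renaming is needed.
Pull the quantifiers to the front (each side's bound variable is not free in the other side):
  ∀p ∃k ∀j (H(p,p) ∧ H(k,k) ∨ G(j,j))
The prefix is ∀p ∃k ∀j: 2 universal, 1 existential.

1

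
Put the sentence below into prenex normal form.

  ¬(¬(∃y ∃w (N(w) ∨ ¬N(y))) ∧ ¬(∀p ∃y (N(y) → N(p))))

∃y ∃w ∀p ∃x (N(w) ∨ ¬N(y) ∨ ¬N(x) ∨ N(p))

First replace A → B with ¬A ∨ B.
  ¬(¬(∃y ∃w (N(w) ∨ ¬N(y))) ∧ ¬(∀p ∃y (¬N(y) ∨ N(p))))
Move each ¬ inward, flipping quantifiers it crosses:
  (∃y ∃w (N(w) ∨ ¬N(y))) ∨ (∀p ∃y (¬N(y) ∨ N(p)))
Standardize variables apart so no two quantifiers bind the same name: y↦x.
  (∃y ∃w (N(w) ∨ ¬N(y))) ∨ (∀p ∃x (¬N(x) ∨ N(p)))
Pull the quantifiers to the front (each side's bound variable is not free in the other side):
  ∃y ∃w ∀p ∃x (N(w) ∨ ¬N(y) ∨ ¬N(x) ∨ N(p))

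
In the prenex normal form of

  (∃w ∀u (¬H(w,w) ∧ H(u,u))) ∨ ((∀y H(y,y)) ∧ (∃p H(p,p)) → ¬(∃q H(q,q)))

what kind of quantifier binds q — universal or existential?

universal

Eliminate → and ↔ using ¬ and ∨.
  (∃w ∀u (¬H(w,w) ∧ H(u,u))) ∨ ¬((∀y H(y,y)) ∧ (∃p H(p,p))) ∨ ¬(∃q H(q,q))
Move each ¬ inward, flipping quantifiers it crosses:
  (∃w ∀u (¬H(w,w) ∧ H(u,u))) ∨ (∃y ¬H(y,y)) ∨ (∀p ¬H(p,p)) ∨ (∀q ¬H(q,q))
Finally move all quantifiers to the prefix:
  ∃w ∀u ∃y ∀p ∀q (¬H(w,w) ∧ H(u,u) ∨ ¬H(y,y) ∨ ¬H(p,p) ∨ ¬H(q,q))
The quantifier ∃q sits under an odd number of negations (counting the antecedent side of each →), so it flips to ∀q.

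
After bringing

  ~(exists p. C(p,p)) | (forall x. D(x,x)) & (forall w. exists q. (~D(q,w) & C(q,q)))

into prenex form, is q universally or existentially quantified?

existential

Move each ¬ inward, flipping quantifiers it crosses:
  (forall p. ~C(p,p)) | (forall x. D(x,x)) & (forall w. exists q. (~D(q,w) & C(q,q)))
All bound variables are already distinct, so no renaming is needed.
Finally move all quantifiers to the prefix:
  forall p. forall x. forall w. exists q. (~C(p,p) | D(x,x) & ~D(q,w) & C(q,q))
The quantifier exists q sits under an even number of negations, so it remains existential.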